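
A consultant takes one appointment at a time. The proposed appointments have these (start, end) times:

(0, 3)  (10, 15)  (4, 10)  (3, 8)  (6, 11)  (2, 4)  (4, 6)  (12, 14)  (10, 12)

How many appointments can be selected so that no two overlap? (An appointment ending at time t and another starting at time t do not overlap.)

4

By end time: (0,3), (2,4), (4,6), (3,8), (4,10), (6,11), (10,12), (12,14), (10,15).
Pick (0,3); next start ≥ 3 → (4,6); next start ≥ 6 → (6,11); next start ≥ 11 → (12,14).
Selected 4 appointments.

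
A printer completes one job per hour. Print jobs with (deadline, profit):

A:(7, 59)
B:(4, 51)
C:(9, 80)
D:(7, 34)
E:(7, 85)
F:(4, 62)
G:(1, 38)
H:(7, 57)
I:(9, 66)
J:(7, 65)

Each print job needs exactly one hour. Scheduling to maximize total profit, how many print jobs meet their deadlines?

9

Take jobs in profit order; each goes to the latest open slot no later than its deadline.
Profit order: E=85 C=80 I=66 J=65 F=62 A=59 H=57 B=51 G=38 D=34
Assign: E→slot 7, C→slot 9, I→slot 8, J→slot 6, F→slot 4, A→slot 5, H→slot 3, B→slot 2, G→slot 1, D skipped.
Slots: [1:G] [2:B] [3:H] [4:F] [5:A] [6:J] [7:E] [8:I] [9:C]
9 of 10 scheduled.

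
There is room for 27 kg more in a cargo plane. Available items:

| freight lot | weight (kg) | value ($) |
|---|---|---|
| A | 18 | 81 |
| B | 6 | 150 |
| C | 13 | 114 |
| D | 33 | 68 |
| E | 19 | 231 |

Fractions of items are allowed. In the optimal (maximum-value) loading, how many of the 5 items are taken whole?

2

Sort by value per unit weight and fill in that order.
Order: B (150/6=25.00) > E (231/19=12.16) > C (114/13=8.77) > A (81/18=4.50) > D (68/33=2.06)
Fill: take B (6 @ 150) → take E (19 @ 231) → take 2/13 of C → 17.54; 27/27 used.
2 item(s) taken whole; one partial (take 2/13 of C).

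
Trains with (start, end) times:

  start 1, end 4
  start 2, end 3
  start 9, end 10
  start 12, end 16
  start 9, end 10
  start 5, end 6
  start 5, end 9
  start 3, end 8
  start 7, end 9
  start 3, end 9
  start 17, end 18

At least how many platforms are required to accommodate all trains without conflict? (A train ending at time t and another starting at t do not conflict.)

4

Count concurrent intervals with a sweep; the peak is the room count.
starts: [1, 2, 3, 3, 5, 5, 7, 9, 9, 12, 17]
ends:   [3, 4, 6, 8, 9, 9, 9, 10, 10, 16, 18]
s1→1 s2→2 e3→1 s3→2 s3→3 e4→2 s5→3 s5→4  — peak 4.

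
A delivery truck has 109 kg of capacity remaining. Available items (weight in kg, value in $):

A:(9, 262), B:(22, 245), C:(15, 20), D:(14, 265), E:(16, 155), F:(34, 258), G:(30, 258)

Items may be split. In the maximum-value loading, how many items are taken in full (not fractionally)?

5

Order: A (262/9=29.11) > D (265/14=18.93) > B (245/22=11.14) > E (155/16=9.69) > G (258/30=8.60) > F (258/34=7.59) > C (20/15=1.33)
Fill: take A (9 @ 262) → take D (14 @ 265) → take B (22 @ 245) → take E (16 @ 155) → take G (30 @ 258) → take 18/34 of F → 136.59; 109/109 used.
5 item(s) taken whole; one partial (take 18/34 of F).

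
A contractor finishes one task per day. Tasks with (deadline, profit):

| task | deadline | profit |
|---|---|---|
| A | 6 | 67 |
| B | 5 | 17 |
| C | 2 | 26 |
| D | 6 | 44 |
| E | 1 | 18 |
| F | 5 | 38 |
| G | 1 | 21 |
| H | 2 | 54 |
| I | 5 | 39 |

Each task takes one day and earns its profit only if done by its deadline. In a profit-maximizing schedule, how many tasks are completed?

6

By profit: A(d6,67), H(d2,54), D(d6,44), I(d5,39), F(d5,38), C(d2,26), G(d1,21), E(d1,18), B(d5,17)
A→slot 6; H→slot 2; D→slot 5; I→slot 4; F→slot 3; C→slot 1; G skipped; E skipped; B skipped.
6 of 9 scheduled.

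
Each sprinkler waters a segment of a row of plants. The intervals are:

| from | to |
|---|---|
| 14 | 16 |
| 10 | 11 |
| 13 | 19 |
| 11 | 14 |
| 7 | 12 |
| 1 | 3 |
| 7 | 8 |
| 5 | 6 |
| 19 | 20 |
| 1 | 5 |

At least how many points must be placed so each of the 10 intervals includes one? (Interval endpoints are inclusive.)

6

Sort by right endpoint; whenever an interval is uncovered, place a point at its right end.
Sorted: [1,3] [1,5] [5,6] [7,8] [10,11] [7,12] [11,14] [14,16] [13,19] [19,20]
{[1,3],[1,5]} hit by 3; {[5,6]} hit by 6; {[7,8]} hit by 8; {[10,11],[7,12],[11,14]} hit by 11; {[14,16],[13,19]} hit by 16; {[19,20]} hit by 20.
Points: 3, 6, 8, 11, 16, 20 (6 total).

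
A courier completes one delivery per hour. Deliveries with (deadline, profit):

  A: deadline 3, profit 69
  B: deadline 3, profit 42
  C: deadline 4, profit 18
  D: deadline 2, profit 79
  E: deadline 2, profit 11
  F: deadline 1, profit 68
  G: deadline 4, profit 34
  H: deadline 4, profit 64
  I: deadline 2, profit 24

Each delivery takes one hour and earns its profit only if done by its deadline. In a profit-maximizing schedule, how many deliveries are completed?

4

By profit: D(d2,79), A(d3,69), F(d1,68), H(d4,64), B(d3,42), G(d4,34), I(d2,24), C(d4,18), E(d2,11)
D→slot 2; A→slot 3; F→slot 1; H→slot 4; B skipped; G skipped; I skipped; C skipped; E skipped.
4 of 9 scheduled.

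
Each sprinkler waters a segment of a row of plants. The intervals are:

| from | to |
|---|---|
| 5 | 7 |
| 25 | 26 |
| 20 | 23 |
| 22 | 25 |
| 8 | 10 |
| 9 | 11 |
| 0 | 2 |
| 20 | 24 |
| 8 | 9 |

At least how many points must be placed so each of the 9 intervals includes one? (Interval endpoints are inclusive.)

5

By right end: [0,2]  [5,7]  [8,9]  [8,10]  [9,11]  [20,23]  [20,24]  [22,25]  [25,26]
[0,2] uncovered → point at 2; [5,7] uncovered → point at 7; [8,9] uncovered → point at 9; [20,23] uncovered → point at 23; [25,26] uncovered → point at 26.
Points: 2, 7, 9, 23, 26 (5 total).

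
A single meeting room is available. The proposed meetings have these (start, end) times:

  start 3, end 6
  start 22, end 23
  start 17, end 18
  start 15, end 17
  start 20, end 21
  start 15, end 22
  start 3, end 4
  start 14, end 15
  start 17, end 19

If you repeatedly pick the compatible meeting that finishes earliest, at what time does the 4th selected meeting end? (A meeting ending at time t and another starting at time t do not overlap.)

By end time: (3,4), (3,6), (14,15), (15,17), (17,18), (17,19), (20,21), (15,22), (22,23).
Pick (3,4); next start ≥ 4 → (14,15); next start ≥ 15 → (15,17); next start ≥ 17 → (17,18); next start ≥ 18 → (20,21); next start ≥ 21 → (22,23).
Selected: (3,4) (14,15) (15,17) (17,18) (20,21) (22,23)

18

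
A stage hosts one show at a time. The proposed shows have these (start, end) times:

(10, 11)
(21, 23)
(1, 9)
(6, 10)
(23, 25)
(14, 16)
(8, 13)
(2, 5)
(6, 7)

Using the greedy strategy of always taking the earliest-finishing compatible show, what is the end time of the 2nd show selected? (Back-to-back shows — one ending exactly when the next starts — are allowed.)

7

Greedy by earliest finish: after sorting by end time, pick each interval compatible with the last pick.
By end time: (2,5), (6,7), (1,9), (6,10), (10,11), (8,13), (14,16), (21,23), (23,25).
Pick (2,5); next start ≥ 5 → (6,7); next start ≥ 7 → (10,11); next start ≥ 11 → (14,16); next start ≥ 16 → (21,23); next start ≥ 23 → (23,25).
Selected: (2,5) (6,7) (10,11) (14,16) (21,23) (23,25)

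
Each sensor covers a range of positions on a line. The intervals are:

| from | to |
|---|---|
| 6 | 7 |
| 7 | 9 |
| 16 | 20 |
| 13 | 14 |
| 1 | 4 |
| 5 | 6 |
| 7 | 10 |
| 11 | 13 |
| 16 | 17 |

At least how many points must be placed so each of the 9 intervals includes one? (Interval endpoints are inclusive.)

By right end: [1,4]  [5,6]  [6,7]  [7,9]  [7,10]  [11,13]  [13,14]  [16,17]  [16,20]
[1,4] uncovered → point at 4; [5,6] uncovered → point at 6; [7,9] uncovered → point at 9; [11,13] uncovered → point at 13; [16,17] uncovered → point at 17.
Points: 4, 6, 9, 13, 17 (5 total).

5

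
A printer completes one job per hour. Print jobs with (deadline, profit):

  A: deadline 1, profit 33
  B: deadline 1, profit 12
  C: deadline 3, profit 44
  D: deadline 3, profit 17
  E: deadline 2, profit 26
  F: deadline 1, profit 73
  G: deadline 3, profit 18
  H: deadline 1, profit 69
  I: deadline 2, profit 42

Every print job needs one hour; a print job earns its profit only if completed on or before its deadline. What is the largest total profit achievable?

159

Take jobs in profit order; each goes to the latest open slot no later than its deadline.
By profit: F(d1,73), H(d1,69), C(d3,44), I(d2,42), A(d1,33), E(d2,26), G(d3,18), D(d3,17), B(d1,12)
F→slot 1; H skipped; C→slot 3; I→slot 2; A skipped; E skipped; G skipped; D skipped; B skipped.
Profit = 73 + 42 + 44 = 159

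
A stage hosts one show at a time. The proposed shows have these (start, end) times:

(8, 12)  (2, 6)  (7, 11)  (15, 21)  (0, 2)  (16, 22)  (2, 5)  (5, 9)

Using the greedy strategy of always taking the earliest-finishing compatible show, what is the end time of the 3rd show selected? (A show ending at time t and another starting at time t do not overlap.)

9

Order by finish time; keep every interval that doesn't clash with the previous kept one.
Sorted by end: (0,2)  (2,5)  (2,6)  (5,9)  (7,11)  (8,12)  (15,21)  (16,22)
take (0,2); take (2,5); take (5,9); skip (7,11); take (15,21); skip (16,22).
Selected: (0,2) (2,5) (5,9) (15,21)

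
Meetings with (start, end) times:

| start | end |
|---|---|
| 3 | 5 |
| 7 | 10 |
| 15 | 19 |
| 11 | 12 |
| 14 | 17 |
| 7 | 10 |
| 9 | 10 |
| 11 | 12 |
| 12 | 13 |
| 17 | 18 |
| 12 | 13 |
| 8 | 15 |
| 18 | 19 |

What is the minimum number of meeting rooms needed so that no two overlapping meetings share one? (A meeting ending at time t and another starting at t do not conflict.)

4

Events (time:±→running): 3:+→1 5:-→0 7:+→1 7:+→2 8:+→3 9:+→4 … peak 4.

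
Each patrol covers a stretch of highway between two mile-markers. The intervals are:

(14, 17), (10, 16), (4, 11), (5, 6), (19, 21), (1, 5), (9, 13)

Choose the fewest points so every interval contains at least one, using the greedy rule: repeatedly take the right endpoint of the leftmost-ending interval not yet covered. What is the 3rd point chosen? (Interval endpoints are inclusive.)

17

Process intervals by earliest right end; each time one isn't hit yet, stab at its right endpoint.
By right end: [1,5]  [5,6]  [4,11]  [9,13]  [10,16]  [14,17]  [19,21]
[1,5] uncovered → point at 5; [9,13] uncovered → point at 13; [14,17] uncovered → point at 17; [19,21] uncovered → point at 21.
Points: 5, 13, 17, 21 (4 total).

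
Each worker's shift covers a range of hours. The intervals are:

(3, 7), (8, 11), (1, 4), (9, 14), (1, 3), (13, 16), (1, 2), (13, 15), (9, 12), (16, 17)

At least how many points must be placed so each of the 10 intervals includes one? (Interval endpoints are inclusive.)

Sorted: [1,2] [1,3] [1,4] [3,7] [8,11] [9,12] [9,14] [13,15] [13,16] [16,17]
{[1,2],[1,3],[1,4]} hit by 2; {[3,7]} hit by 7; {[8,11],[9,12],[9,14]} hit by 11; {[13,15],[13,16]} hit by 15; {[16,17]} hit by 17.
Points: 2, 7, 11, 15, 17 (5 total).

5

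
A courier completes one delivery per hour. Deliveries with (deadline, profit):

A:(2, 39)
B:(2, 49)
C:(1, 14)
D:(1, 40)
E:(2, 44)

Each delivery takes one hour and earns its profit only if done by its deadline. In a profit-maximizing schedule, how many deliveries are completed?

2

Take jobs in profit order; each goes to the latest open slot no later than its deadline.
By profit: B(d2,49), E(d2,44), D(d1,40), A(d2,39), C(d1,14)
B→slot 2; E→slot 1; D skipped; A skipped; C skipped.
2 of 5 scheduled.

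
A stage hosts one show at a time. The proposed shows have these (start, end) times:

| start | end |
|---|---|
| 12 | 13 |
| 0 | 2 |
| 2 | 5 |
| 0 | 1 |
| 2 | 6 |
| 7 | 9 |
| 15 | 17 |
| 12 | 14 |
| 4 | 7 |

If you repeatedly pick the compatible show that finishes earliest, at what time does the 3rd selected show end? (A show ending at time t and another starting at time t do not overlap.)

By end time: (0,1), (0,2), (2,5), (2,6), (4,7), (7,9), (12,13), (12,14), (15,17).
Pick (0,1); next start ≥ 1 → (2,5); next start ≥ 5 → (7,9); next start ≥ 9 → (12,13); next start ≥ 13 → (15,17).
Selected: (0,1) (2,5) (7,9) (12,13) (15,17)

9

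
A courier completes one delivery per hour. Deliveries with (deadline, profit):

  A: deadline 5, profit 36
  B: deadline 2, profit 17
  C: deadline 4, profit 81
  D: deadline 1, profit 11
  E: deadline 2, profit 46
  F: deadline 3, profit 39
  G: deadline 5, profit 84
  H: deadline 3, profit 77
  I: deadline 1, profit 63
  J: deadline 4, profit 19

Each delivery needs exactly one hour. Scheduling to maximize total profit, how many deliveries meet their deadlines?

5

Sort by profit descending; place each in the latest free slot ≤ its deadline.
By profit: G(d5,84), C(d4,81), H(d3,77), I(d1,63), E(d2,46), F(d3,39), A(d5,36), J(d4,19), B(d2,17), D(d1,11)
G→slot 5; C→slot 4; H→slot 3; I→slot 1; E→slot 2; F skipped; A skipped; J skipped; B skipped; D skipped.
5 of 10 scheduled.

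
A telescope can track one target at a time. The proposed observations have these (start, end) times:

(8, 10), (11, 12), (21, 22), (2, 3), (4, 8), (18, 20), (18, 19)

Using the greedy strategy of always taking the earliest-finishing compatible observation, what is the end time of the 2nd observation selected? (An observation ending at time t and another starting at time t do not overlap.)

8

Order by finish time; keep every interval that doesn't clash with the previous kept one.
By end time: (2,3), (4,8), (8,10), (11,12), (18,19), (18,20), (21,22).
Pick (2,3); next start ≥ 3 → (4,8); next start ≥ 8 → (8,10); next start ≥ 10 → (11,12); next start ≥ 12 → (18,19); next start ≥ 19 → (21,22).
Selected: (2,3) (4,8) (8,10) (11,12) (18,19) (21,22)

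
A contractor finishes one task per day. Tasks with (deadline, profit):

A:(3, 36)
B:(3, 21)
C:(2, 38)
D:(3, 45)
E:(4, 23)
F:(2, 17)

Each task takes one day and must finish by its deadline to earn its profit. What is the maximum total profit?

Take jobs in profit order; each goes to the latest open slot no later than its deadline.
Profit order: D=45 C=38 A=36 E=23 B=21 F=17
Assign: D→slot 3, C→slot 2, A→slot 1, E→slot 4, B skipped, F skipped.
Slots: [1:A] [2:C] [3:D] [4:E]
Profit = 36 + 38 + 45 + 23 = 142

142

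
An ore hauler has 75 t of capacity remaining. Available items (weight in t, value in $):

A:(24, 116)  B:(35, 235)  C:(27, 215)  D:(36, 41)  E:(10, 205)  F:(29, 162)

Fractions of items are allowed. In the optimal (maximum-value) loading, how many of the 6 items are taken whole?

Greedy by value/weight ratio, highest first.
Order: E (205/10=20.50) > C (215/27=7.96) > B (235/35=6.71) > F (162/29=5.59) > A (116/24=4.83) > D (41/36=1.14)
Fill: take E (10 @ 205) → take C (27 @ 215) → take B (35 @ 235) → take 3/29 of F → 16.76; 75/75 used.
3 item(s) taken whole; one partial (take 3/29 of F).

3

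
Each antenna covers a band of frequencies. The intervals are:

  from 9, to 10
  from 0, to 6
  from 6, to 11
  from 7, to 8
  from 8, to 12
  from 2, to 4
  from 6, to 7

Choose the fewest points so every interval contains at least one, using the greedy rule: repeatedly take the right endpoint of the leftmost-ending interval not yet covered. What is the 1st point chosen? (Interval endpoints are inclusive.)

4

Sort by right endpoint; whenever an interval is uncovered, place a point at its right end.
Sorted: [2,4] [0,6] [6,7] [7,8] [9,10] [6,11] [8,12]
{[2,4],[0,6]} hit by 4; {[6,7],[7,8]} hit by 7; {[9,10],[6,11],[8,12]} hit by 10.
Points: 4, 7, 10 (3 total).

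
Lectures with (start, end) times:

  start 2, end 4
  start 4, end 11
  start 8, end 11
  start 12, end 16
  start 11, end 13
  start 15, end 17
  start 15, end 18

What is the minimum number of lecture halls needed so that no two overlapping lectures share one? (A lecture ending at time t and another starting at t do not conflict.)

3

Count concurrent intervals with a sweep; the peak is the room count.
Events (time:±→running): 2:+→1 4:-→0 4:+→1 8:+→2 11:-→1 11:-→0 11:+→1 12:+→2 13:-→1 15:+→2 15:+→3 … peak 3.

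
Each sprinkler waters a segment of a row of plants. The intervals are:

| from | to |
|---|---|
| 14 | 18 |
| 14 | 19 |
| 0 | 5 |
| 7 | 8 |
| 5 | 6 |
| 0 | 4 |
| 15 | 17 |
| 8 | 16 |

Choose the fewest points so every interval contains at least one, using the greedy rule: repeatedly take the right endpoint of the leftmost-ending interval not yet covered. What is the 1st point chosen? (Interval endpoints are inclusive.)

Sorted: [0,4] [0,5] [5,6] [7,8] [8,16] [15,17] [14,18] [14,19]
{[0,4],[0,5]} hit by 4; {[5,6]} hit by 6; {[7,8],[8,16]} hit by 8; {[15,17],[14,18],[14,19]} hit by 17.
Points: 4, 6, 8, 17 (4 total).

4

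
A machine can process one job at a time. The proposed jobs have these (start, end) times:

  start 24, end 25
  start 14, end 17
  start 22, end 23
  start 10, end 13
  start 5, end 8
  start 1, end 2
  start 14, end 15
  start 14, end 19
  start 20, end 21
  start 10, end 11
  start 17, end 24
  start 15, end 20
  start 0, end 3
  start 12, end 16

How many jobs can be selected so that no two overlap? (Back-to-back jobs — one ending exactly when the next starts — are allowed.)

8

Sort by end time and greedily take each interval whose start is ≥ the last chosen end.
Sorted by end: (1,2)  (0,3)  (5,8)  (10,11)  (10,13)  (14,15)  (12,16)  (14,17)  (14,19)  (15,20)  (20,21)  (22,23)  (17,24)  (24,25)
take (1,2); skip (0,3); take (5,8); take (10,11); take (14,15); skip (12,16); take (15,20); take (20,21); take (22,23); skip (17,24); take (24,25).
Selected 8 jobs.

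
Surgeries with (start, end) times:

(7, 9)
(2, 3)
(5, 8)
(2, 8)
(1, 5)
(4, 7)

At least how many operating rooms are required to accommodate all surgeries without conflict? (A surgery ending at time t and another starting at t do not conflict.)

starts: [1, 2, 2, 4, 5, 7]
ends:   [3, 5, 7, 8, 8, 9]
s1→1 s2→2 s2→3  — peak 3.

3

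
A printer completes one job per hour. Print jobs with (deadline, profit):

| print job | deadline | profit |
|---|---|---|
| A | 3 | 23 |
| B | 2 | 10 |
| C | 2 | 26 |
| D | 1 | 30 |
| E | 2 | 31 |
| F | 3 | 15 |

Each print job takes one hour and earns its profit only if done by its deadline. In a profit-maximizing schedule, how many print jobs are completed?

3

By profit: E(d2,31), D(d1,30), C(d2,26), A(d3,23), F(d3,15), B(d2,10)
E→slot 2; D→slot 1; C skipped; A→slot 3; F skipped; B skipped.
3 of 6 scheduled.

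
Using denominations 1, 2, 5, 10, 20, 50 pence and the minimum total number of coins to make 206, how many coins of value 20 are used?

0

206 − 4×50→6 − 1×5→1 − 1×1→0
Count of 20: 0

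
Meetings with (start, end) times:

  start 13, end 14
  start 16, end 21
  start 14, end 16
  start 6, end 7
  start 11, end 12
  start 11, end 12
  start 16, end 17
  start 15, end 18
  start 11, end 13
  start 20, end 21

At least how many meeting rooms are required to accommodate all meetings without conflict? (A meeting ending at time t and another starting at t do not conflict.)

Events (time:±→running): 6:+→1 7:-→0 11:+→1 11:+→2 11:+→3 … peak 3.

3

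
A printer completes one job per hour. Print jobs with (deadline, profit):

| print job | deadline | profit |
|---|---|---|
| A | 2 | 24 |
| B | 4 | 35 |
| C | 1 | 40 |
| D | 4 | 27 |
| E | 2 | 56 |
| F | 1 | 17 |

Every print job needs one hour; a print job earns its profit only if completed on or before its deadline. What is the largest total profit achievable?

Sort by profit descending; place each in the latest free slot ≤ its deadline.
By profit: E(d2,56), C(d1,40), B(d4,35), D(d4,27), A(d2,24), F(d1,17)
E→slot 2; C→slot 1; B→slot 4; D→slot 3; A skipped; F skipped.
Profit = 40 + 56 + 27 + 35 = 158

158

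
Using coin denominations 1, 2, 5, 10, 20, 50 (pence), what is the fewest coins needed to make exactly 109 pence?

Greedy: take as many of the largest coin as possible, then repeat with the remainder.
109 = 2×50 + 1×5 + 2×2
Total coins = 2 + 1 + 2 = 5

5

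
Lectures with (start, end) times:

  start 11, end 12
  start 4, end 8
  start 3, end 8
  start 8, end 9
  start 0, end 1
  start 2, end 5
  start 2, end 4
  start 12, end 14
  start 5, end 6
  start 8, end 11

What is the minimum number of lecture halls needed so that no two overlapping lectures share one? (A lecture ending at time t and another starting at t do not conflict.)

Events (time:±→running): 0:+→1 1:-→0 2:+→1 2:+→2 3:+→3 … peak 3.

3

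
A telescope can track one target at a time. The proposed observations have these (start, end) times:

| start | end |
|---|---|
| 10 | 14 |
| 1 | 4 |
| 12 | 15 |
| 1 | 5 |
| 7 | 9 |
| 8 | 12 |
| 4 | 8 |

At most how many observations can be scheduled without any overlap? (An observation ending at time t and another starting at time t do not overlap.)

Order by finish time; keep every interval that doesn't clash with the previous kept one.
By end time: (1,4), (1,5), (4,8), (7,9), (8,12), (10,14), (12,15).
Pick (1,4); next start ≥ 4 → (4,8); next start ≥ 8 → (8,12); next start ≥ 12 → (12,15).
Selected 4 observations.

4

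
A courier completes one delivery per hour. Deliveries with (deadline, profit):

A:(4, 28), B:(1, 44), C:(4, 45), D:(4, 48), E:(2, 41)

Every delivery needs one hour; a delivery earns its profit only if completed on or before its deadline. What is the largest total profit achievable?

178

Sort by profit descending; place each in the latest free slot ≤ its deadline.
Profit order: D=48 C=45 B=44 E=41 A=28
Assign: D→slot 4, C→slot 3, B→slot 1, E→slot 2, A skipped.
Slots: [1:B] [2:E] [3:C] [4:D]
Profit = 44 + 41 + 45 + 48 = 178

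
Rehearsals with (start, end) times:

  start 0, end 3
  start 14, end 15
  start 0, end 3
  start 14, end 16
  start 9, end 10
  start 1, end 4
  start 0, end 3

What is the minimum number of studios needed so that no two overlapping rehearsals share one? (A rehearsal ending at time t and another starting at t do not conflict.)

4

starts: [0, 0, 0, 1, 9, 14, 14]
ends:   [3, 3, 3, 4, 10, 15, 16]
s0→1 s0→2 s0→3 s1→4  — peak 4.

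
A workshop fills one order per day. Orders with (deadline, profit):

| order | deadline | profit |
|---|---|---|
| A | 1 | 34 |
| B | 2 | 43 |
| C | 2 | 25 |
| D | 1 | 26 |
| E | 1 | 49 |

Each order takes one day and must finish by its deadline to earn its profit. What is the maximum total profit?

Sort by profit descending; place each in the latest free slot ≤ its deadline.
By profit: E(d1,49), B(d2,43), A(d1,34), D(d1,26), C(d2,25)
E→slot 1; B→slot 2; A skipped; D skipped; C skipped.
Profit = 49 + 43 = 92

92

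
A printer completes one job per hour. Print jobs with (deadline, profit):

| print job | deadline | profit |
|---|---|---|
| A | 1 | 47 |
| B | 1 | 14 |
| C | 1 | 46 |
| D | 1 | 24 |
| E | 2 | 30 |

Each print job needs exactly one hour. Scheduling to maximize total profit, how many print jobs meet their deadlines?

Take jobs in profit order; each goes to the latest open slot no later than its deadline.
By profit: A(d1,47), C(d1,46), E(d2,30), D(d1,24), B(d1,14)
A→slot 1; C skipped; E→slot 2; D skipped; B skipped.
2 of 5 scheduled.

2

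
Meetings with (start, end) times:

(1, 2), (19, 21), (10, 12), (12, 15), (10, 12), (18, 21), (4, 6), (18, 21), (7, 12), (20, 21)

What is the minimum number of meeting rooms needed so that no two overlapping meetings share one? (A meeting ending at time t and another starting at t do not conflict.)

Events (time:±→running): 1:+→1 2:-→0 4:+→1 6:-→0 7:+→1 10:+→2 10:+→3 12:-→2 12:-→1 12:-→0 12:+→1 15:-→0 18:+→1 18:+→2 19:+→3 20:+→4 … peak 4.

4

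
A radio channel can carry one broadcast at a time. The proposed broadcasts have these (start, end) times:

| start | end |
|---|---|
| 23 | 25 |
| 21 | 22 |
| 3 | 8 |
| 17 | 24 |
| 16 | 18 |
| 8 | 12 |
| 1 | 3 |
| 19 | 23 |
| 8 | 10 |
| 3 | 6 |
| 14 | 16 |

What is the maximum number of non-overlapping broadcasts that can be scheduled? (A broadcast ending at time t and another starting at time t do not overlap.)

Greedy by earliest finish: after sorting by end time, pick each interval compatible with the last pick.
Sorted by end: (1,3)  (3,6)  (3,8)  (8,10)  (8,12)  (14,16)  (16,18)  (21,22)  (19,23)  (17,24)  (23,25)
take (1,3); take (3,6); take (8,10); take (14,16); take (16,18); take (21,22); skip (19,23); skip (17,24); take (23,25).
Selected 7 broadcasts.

7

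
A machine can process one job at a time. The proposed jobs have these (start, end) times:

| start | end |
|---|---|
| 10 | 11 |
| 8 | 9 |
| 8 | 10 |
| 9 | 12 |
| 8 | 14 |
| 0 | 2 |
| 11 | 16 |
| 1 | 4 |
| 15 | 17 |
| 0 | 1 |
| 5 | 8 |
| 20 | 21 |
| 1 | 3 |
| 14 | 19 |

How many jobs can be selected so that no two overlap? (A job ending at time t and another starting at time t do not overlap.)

By end time: (0,1), (0,2), (1,3), (1,4), (5,8), (8,9), (8,10), (10,11), (9,12), (8,14), (11,16), (15,17), (14,19), (20,21).
Pick (0,1); next start ≥ 1 → (1,3); next start ≥ 3 → (5,8); next start ≥ 8 → (8,9); next start ≥ 9 → (10,11); next start ≥ 11 → (11,16); next start ≥ 16 → (20,21).
Selected 7 jobs.

7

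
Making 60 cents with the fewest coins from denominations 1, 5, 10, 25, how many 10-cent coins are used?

1

60 − 2×25→10 − 1×10→0
Count of 10: 1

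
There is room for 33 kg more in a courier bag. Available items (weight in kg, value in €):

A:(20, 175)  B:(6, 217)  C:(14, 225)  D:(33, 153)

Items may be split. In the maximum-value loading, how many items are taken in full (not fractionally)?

2

Greedy by value/weight ratio, highest first.
Order: B (217/6=36.17) > C (225/14=16.07) > A (175/20=8.75) > D (153/33=4.64)
Fill: take B (6 @ 217) → take C (14 @ 225) → take 13/20 of A → 113.75; 33/33 used.
2 item(s) taken whole; one partial (take 13/20 of A).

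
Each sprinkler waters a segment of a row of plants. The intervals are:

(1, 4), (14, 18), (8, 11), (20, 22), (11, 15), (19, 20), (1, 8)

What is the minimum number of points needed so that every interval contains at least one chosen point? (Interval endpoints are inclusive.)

Sorted: [1,4] [1,8] [8,11] [11,15] [14,18] [19,20] [20,22]
{[1,4],[1,8]} hit by 4; {[8,11],[11,15]} hit by 11; {[14,18]} hit by 18; {[19,20],[20,22]} hit by 20.
Points: 4, 11, 18, 20 (4 total).

4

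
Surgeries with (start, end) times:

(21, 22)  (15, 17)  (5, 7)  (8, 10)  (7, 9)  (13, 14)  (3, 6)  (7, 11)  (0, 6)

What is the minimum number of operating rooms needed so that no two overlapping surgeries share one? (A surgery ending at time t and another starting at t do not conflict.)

3

Events (time:±→running): 0:+→1 3:+→2 5:+→3 … peak 3.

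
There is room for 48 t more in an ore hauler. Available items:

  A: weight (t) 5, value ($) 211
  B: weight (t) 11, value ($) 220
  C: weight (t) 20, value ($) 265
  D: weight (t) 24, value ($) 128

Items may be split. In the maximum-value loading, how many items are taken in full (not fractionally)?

Greedy by value/weight ratio, highest first.
Order: A (211/5=42.20) > B (220/11=20.00) > C (265/20=13.25) > D (128/24=5.33)
Fill: take A (5 @ 211) → take B (11 @ 220) → take C (20 @ 265) → take 12/24 of D → 64.00; 48/48 used.
3 item(s) taken whole; one partial (take 12/24 of D).

3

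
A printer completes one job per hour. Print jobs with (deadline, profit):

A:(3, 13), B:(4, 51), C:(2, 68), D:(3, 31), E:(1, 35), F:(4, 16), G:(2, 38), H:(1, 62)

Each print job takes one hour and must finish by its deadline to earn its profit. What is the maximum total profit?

Sort by profit descending; place each in the latest free slot ≤ its deadline.
By profit: C(d2,68), H(d1,62), B(d4,51), G(d2,38), E(d1,35), D(d3,31), F(d4,16), A(d3,13)
C→slot 2; H→slot 1; B→slot 4; G skipped; E skipped; D→slot 3; F skipped; A skipped.
Profit = 62 + 68 + 31 + 51 = 212

212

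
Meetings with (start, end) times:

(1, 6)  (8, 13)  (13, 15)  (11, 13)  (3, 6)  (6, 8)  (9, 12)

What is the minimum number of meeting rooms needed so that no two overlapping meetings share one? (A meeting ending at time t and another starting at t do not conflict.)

3

The answer is the maximum number of intervals overlapping at any instant.
Events (time:±→running): 1:+→1 3:+→2 6:-→1 6:-→0 6:+→1 8:-→0 8:+→1 9:+→2 11:+→3 … peak 3.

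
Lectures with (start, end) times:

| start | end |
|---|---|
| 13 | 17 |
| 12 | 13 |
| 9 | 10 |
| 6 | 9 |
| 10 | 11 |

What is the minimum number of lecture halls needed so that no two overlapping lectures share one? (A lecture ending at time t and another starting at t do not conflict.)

Count concurrent intervals with a sweep; the peak is the room count.
Events (time:±→running): 6:+→1 … peak 1.

1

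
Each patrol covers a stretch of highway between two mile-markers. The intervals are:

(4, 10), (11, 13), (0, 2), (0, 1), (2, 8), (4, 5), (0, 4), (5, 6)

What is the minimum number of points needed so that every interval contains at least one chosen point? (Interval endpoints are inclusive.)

Sorted: [0,1] [0,2] [0,4] [4,5] [5,6] [2,8] [4,10] [11,13]
{[0,1],[0,2],[0,4]} hit by 1; {[4,5],[5,6],[2,8],[4,10]} hit by 5; {[11,13]} hit by 13.
Points: 1, 5, 13 (3 total).

3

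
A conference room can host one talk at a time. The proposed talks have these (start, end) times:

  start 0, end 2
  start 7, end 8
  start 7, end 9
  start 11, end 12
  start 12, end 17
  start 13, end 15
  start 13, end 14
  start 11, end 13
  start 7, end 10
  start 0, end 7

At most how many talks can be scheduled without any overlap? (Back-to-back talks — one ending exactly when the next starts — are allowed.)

4

By end time: (0,2), (0,7), (7,8), (7,9), (7,10), (11,12), (11,13), (13,14), (13,15), (12,17).
Pick (0,2); next start ≥ 2 → (7,8); next start ≥ 8 → (11,12); next start ≥ 12 → (13,14).
Selected 4 talks.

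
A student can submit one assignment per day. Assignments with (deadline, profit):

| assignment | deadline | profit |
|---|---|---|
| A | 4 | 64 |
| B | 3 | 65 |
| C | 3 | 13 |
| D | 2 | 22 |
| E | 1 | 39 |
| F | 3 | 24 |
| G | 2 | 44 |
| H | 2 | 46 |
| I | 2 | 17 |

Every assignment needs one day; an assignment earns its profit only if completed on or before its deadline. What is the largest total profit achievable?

By profit: B(d3,65), A(d4,64), H(d2,46), G(d2,44), E(d1,39), F(d3,24), D(d2,22), I(d2,17), C(d3,13)
B→slot 3; A→slot 4; H→slot 2; G→slot 1; E skipped; F skipped; D skipped; I skipped; C skipped.
Profit = 44 + 46 + 65 + 64 = 219

219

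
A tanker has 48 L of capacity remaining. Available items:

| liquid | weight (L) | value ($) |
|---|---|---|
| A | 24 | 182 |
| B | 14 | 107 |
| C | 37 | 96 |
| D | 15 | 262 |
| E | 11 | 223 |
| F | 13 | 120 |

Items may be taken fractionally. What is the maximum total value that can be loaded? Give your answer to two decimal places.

Ratios (sorted): E 20.27, D 17.47, F 9.23, B 7.64, A 7.58, C 2.59
take E (11 @ 223); take D (15 @ 262); take F (13 @ 120); take 9/14 of B → 68.79. Capacity used 48/48.
Total value = 673.79

673.79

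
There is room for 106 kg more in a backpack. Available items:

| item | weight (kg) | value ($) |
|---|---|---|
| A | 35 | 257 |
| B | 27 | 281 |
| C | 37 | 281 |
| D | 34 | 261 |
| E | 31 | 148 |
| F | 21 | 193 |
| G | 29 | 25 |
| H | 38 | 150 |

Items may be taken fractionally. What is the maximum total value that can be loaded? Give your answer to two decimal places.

Greedy by value/weight ratio, highest first.
Ratios (sorted): B 10.41, F 9.19, D 7.68, C 7.59, A 7.34, E 4.77, H 3.95, G 0.86
take B (27 @ 281); take F (21 @ 193); take D (34 @ 261); take 24/37 of C → 182.27. Capacity used 106/106.
Total value = 917.27

917.27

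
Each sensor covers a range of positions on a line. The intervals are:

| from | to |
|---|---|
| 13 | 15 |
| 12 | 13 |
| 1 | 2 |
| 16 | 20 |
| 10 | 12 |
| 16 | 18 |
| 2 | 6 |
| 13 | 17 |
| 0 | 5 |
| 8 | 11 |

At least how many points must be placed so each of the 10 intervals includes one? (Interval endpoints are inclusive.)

4

By right end: [1,2]  [0,5]  [2,6]  [8,11]  [10,12]  [12,13]  [13,15]  [13,17]  [16,18]  [16,20]
[1,2] uncovered → point at 2; [8,11] uncovered → point at 11; [12,13] uncovered → point at 13; [16,18] uncovered → point at 18.
Points: 2, 11, 13, 18 (4 total).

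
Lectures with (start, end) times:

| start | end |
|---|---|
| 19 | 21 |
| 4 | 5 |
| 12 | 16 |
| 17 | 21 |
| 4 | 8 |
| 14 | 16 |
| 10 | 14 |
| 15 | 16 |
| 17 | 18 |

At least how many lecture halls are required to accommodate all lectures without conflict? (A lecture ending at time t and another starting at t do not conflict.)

Count concurrent intervals with a sweep; the peak is the room count.
starts: [4, 4, 10, 12, 14, 15, 17, 17, 19]
ends:   [5, 8, 14, 16, 16, 16, 18, 21, 21]
s4→1 s4→2 e5→1 e8→0 s10→1 s12→2 e14→1 s14→2 s15→3  — peak 3.

3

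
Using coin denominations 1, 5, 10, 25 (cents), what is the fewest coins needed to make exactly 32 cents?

32 − 1×25→7 − 1×5→2 − 2×1→0
Total coins = 1 + 1 + 2 = 4

4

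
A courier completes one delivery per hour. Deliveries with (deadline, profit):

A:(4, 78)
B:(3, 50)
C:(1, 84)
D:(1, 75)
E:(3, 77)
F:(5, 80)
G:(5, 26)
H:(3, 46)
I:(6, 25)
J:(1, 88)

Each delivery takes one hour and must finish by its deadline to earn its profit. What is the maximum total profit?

Sort by profit descending; place each in the latest free slot ≤ its deadline.
Profit order: J=88 C=84 F=80 A=78 E=77 D=75 B=50 H=46 G=26 I=25
Assign: J→slot 1, C skipped, F→slot 5, A→slot 4, E→slot 3, D skipped, B→slot 2, H skipped, G skipped, I→slot 6.
Slots: [1:J] [2:B] [3:E] [4:A] [5:F] [6:I]
Profit = 88 + 50 + 77 + 78 + 80 + 25 = 398

398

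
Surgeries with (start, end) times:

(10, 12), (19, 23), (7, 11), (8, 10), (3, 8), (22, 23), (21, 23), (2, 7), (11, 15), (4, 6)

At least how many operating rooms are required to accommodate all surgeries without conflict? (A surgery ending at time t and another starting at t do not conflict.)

Count concurrent intervals with a sweep; the peak is the room count.
starts: [2, 3, 4, 7, 8, 10, 11, 19, 21, 22]
ends:   [6, 7, 8, 10, 11, 12, 15, 23, 23, 23]
s2→1 s3→2 s4→3  — peak 3.

3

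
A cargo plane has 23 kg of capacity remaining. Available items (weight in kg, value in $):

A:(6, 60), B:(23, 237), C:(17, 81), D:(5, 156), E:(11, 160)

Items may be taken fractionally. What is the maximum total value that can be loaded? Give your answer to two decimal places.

388.13

Sort by value per unit weight and fill in that order.
Order: D (156/5=31.20) > E (160/11=14.55) > B (237/23=10.30) > A (60/6=10.00) > C (81/17=4.76)
Fill: take D (5 @ 156) → take E (11 @ 160) → take 7/23 of B → 72.13; 23/23 used.
Total value = 388.13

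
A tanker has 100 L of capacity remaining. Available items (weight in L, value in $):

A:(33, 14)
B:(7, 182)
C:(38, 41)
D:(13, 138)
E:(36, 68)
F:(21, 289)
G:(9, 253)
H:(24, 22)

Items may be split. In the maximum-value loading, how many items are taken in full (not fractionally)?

5

Greedy by value/weight ratio, highest first.
Order: G (253/9=28.11) > B (182/7=26.00) > F (289/21=13.76) > D (138/13=10.62) > E (68/36=1.89) > C (41/38=1.08) > H (22/24=0.92) > A (14/33=0.42)
Fill: take G (9 @ 253) → take B (7 @ 182) → take F (21 @ 289) → take D (13 @ 138) → take E (36 @ 68) → take 14/38 of C → 15.11; 100/100 used.
5 item(s) taken whole; one partial (take 14/38 of C).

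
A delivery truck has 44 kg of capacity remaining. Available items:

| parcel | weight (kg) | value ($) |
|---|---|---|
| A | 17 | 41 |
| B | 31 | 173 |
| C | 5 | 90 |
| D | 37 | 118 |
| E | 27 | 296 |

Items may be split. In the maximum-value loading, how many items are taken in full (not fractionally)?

Ratios (sorted): C 18.00, E 10.96, B 5.58, D 3.19, A 2.41
take C (5 @ 90); take E (27 @ 296); take 12/31 of B → 66.97. Capacity used 44/44.
2 item(s) taken whole; one partial (take 12/31 of B).

2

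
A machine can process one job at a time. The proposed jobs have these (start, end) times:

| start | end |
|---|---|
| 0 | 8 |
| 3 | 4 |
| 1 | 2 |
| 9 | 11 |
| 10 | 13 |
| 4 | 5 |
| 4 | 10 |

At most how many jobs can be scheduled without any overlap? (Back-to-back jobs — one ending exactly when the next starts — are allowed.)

By end time: (1,2), (3,4), (4,5), (0,8), (4,10), (9,11), (10,13).
Pick (1,2); next start ≥ 2 → (3,4); next start ≥ 4 → (4,5); next start ≥ 5 → (9,11).
Selected 4 jobs.

4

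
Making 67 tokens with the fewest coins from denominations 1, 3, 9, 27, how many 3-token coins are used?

1

67 = 2×27 + 1×9 + 1×3 + 1×1
Count of 3: 1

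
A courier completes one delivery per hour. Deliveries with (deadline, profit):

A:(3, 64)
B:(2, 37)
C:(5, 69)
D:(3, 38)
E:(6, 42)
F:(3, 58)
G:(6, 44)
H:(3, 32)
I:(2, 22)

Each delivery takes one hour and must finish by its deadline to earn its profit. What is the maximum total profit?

Sort by profit descending; place each in the latest free slot ≤ its deadline.
By profit: C(d5,69), A(d3,64), F(d3,58), G(d6,44), E(d6,42), D(d3,38), B(d2,37), H(d3,32), I(d2,22)
C→slot 5; A→slot 3; F→slot 2; G→slot 6; E→slot 4; D→slot 1; B skipped; H skipped; I skipped.
Profit = 38 + 58 + 64 + 42 + 69 + 44 = 315

315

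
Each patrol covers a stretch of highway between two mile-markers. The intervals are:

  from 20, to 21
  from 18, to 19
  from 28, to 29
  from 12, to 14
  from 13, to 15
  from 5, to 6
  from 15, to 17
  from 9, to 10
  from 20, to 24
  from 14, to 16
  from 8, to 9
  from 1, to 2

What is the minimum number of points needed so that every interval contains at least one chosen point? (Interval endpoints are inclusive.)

Sort by right endpoint; whenever an interval is uncovered, place a point at its right end.
By right end: [1,2]  [5,6]  [8,9]  [9,10]  [12,14]  [13,15]  [14,16]  [15,17]  [18,19]  [20,21]  [20,24]  [28,29]
[1,2] uncovered → point at 2; [5,6] uncovered → point at 6; [8,9] uncovered → point at 9; [12,14] uncovered → point at 14; [15,17] uncovered → point at 17; [18,19] uncovered → point at 19; [20,21] uncovered → point at 21; [28,29] uncovered → point at 29.
Points: 2, 6, 9, 14, 17, 19, 21, 29 (8 total).

8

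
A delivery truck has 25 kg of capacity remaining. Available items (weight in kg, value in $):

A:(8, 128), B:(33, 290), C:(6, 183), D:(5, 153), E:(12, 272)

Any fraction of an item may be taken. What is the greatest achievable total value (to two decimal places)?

640.00

Order: D (153/5=30.60) > C (183/6=30.50) > E (272/12=22.67) > A (128/8=16.00) > B (290/33=8.79)
Fill: take D (5 @ 153) → take C (6 @ 183) → take E (12 @ 272) → take 2/8 of A → 32.00; 25/25 used.
Total value = 640.00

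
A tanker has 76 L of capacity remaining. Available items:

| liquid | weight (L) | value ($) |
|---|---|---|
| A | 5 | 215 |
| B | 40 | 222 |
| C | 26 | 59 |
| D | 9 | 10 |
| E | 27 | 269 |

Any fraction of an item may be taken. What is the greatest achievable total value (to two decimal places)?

715.08

Sort by value per unit weight and fill in that order.
Ratios (sorted): A 43.00, E 9.96, B 5.55, C 2.27, D 1.11
take A (5 @ 215); take E (27 @ 269); take B (40 @ 222); take 4/26 of C → 9.08. Capacity used 76/76.
Total value = 715.08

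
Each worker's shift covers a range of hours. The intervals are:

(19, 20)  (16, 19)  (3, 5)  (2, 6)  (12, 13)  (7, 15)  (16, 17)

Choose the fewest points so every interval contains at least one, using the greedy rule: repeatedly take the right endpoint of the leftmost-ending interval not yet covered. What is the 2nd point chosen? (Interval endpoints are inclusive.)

Process intervals by earliest right end; each time one isn't hit yet, stab at its right endpoint.
Sorted: [3,5] [2,6] [12,13] [7,15] [16,17] [16,19] [19,20]
{[3,5],[2,6]} hit by 5; {[12,13],[7,15]} hit by 13; {[16,17],[16,19]} hit by 17; {[19,20]} hit by 20.
Points: 5, 13, 17, 20 (4 total).

13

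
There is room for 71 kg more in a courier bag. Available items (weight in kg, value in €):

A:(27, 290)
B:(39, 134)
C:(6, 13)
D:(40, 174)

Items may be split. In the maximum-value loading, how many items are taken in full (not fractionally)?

2

Sort by value per unit weight and fill in that order.
Order: A (290/27=10.74) > D (174/40=4.35) > B (134/39=3.44) > C (13/6=2.17)
Fill: take A (27 @ 290) → take D (40 @ 174) → take 4/39 of B → 13.74; 71/71 used.
2 item(s) taken whole; one partial (take 4/39 of B).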